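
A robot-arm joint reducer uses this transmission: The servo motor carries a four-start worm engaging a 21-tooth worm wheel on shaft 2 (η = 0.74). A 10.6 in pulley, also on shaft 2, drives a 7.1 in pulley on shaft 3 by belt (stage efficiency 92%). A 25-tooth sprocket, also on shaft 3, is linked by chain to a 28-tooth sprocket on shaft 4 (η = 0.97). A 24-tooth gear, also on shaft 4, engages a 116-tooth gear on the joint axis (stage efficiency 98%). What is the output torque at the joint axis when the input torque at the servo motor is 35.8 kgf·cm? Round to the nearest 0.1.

441.0 kgf·cm

worm 21/4 = 5.25 → τ = 35.8·5.25·0.74 = 139.08 kgf·cm
belt 7.1/10.6 = 0.66981 → τ = 139.08·0.66981·0.92 = 85.707 kgf·cm
chain 28/25 = 1.12 → τ = 85.707·1.12·0.97 = 93.112 kgf·cm
gear mesh 116/24 = 4.8333 → τ = 93.112·4.8333·0.98 = 441.04 kgf·cm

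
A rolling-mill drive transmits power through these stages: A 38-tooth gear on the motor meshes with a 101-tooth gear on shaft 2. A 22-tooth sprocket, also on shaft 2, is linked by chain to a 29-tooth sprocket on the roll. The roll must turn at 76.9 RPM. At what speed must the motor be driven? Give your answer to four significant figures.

269.4 RPM

Overall ratio R = 2.6579 × 1.3182 = 3.5036.
Required input speed = output speed × R = 76.9 × 3.5036 = 269.43 RPM.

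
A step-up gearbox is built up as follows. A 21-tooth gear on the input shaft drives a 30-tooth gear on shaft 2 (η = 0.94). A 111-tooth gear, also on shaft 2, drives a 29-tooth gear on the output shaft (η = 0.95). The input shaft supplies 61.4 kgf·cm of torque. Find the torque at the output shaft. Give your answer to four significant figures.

After the gear mesh (30/21): 61.4 × 1.4286 × 0.94 = 82.451 kgf·cm
After the gear mesh (29/111): 82.451 × 0.26126 × 0.95 = 20.464 kgf·cm

20.46 kgf·cm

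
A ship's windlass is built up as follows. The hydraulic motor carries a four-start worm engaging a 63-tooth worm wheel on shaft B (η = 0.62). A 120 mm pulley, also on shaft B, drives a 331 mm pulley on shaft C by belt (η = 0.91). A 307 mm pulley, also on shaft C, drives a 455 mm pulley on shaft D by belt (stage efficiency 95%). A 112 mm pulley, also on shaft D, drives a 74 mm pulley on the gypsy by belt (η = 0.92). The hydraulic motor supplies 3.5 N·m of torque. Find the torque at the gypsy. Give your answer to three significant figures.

Worm: ratio = 63/4 = 15.75; torque at shaft B = 3.5 × 15.75 × 0.62 = 34.178 N·m.
Belt: ratio = 331/120 = 2.7583; torque at shaft C = 34.178 × 2.7583 × 0.91 = 85.788 N·m.
Belt: ratio = 455/307 = 1.4821; torque at shaft D = 85.788 × 1.4821 × 0.95 = 120.79 N·m.
Belt: ratio = 74/112 = 0.66071; torque at the gypsy = 120.79 × 0.66071 × 0.92 = 73.422 N·m.

73.4 N·m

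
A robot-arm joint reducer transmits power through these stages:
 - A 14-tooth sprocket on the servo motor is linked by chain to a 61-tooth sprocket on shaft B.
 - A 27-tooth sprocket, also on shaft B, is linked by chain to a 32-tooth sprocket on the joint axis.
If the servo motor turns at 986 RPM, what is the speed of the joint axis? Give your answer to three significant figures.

Chain: ratio = 61/14 = 4.3571, so shaft B turns at 986 / 4.3571 = 226.3 RPM.
Chain: ratio = 32/27 = 1.1852, so the joint axis turns at 226.3 / 1.1852 = 190.94 RPM.

191 RPM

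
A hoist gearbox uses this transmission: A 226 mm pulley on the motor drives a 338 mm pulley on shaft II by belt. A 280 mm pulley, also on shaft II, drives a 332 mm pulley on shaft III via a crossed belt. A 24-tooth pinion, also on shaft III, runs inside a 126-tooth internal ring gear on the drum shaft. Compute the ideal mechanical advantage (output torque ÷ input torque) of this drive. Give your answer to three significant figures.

Each stage contributes driven/driver: belt 338/226 = 1.4956, belt 332/280 = 1.1857, internal gear 126/24 = 5.25.
Overall: 1.4956 × 1.1857 × 5.25 = 9.31.

9.31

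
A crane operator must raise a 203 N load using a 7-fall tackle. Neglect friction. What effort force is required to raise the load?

29 N

Block-and-tackle MA = number of supporting rope parts = 7.
Effort = load / MA = 203 / 7 = 29 N.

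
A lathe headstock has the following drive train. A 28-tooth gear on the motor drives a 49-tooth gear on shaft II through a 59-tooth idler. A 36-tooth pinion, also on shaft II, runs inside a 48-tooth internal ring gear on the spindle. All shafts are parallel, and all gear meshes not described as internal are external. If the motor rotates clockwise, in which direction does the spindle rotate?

clockwise

the motor → shaft II: driver → idler → driven is 2 external meshes, 2 reversals → CW.
shaft II → the spindle: internal mesh, same direction → CW.
2 reversals in total — an even number — so the spindle turns the same way as the motor.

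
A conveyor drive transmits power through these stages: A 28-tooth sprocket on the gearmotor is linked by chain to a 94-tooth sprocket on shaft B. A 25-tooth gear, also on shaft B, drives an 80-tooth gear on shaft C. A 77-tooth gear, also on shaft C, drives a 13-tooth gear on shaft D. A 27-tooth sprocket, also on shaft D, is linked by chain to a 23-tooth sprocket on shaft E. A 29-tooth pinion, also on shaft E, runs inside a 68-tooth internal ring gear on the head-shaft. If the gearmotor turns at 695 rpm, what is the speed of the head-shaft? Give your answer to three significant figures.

Chain: ratio = 94/28 = 3.3571, so shaft B turns at 695 / 3.3571 = 207.02 rpm.
Gear mesh: ratio = 80/25 = 3.2, so shaft C turns at 207.02 / 3.2 = 64.694 rpm.
Gear mesh: ratio = 13/77 = 0.16883, so shaft D turns at 64.694 / 0.16883 = 383.19 rpm.
Chain: ratio = 23/27 = 0.85185, so shaft E turns at 383.19 / 0.85185 = 449.83 rpm.
Internal gear: ratio = 68/29 = 2.3448, so the head-shaft turns at 449.83 / 2.3448 = 191.84 rpm.

192 rpm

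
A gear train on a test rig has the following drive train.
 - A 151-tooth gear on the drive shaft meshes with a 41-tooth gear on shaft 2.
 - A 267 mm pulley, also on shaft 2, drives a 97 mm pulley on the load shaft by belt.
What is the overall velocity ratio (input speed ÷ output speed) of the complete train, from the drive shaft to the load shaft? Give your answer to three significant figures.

Each stage contributes driven/driver: gear mesh 41/151 = 0.27152, belt 97/267 = 0.3633.
Overall: 0.27152 × 0.3633 = 0.098643.

0.0986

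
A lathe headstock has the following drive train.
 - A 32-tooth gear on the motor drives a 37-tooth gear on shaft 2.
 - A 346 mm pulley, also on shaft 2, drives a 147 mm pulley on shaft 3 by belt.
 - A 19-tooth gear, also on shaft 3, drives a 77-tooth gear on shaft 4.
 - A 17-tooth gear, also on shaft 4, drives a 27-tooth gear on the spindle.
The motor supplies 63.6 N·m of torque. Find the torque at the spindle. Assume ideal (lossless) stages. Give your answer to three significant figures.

After the gear mesh (37/32): 63.6 × 1.1562 = 73.538 N·m
After the belt (147/346): 73.538 × 0.42486 = 31.243 N·m
After the gear mesh (77/19): 31.243 × 4.0526 = 126.62 N·m
After the gear mesh (27/17): 126.62 × 1.5882 = 201.1 N·m

201 N·m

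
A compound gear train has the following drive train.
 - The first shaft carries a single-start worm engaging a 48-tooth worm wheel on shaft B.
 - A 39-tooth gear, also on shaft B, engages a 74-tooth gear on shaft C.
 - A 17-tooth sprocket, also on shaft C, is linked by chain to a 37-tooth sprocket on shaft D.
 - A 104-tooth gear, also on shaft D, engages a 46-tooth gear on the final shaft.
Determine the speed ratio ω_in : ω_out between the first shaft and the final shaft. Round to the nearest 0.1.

87.7

Each stage contributes driven/driver: worm 48/1 = 48, gear mesh 74/39 = 1.8974, chain 37/17 = 2.1765, gear mesh 46/104 = 0.44231.
Overall: 48 × 1.8974 × 2.1765 × 0.44231 = 87.677.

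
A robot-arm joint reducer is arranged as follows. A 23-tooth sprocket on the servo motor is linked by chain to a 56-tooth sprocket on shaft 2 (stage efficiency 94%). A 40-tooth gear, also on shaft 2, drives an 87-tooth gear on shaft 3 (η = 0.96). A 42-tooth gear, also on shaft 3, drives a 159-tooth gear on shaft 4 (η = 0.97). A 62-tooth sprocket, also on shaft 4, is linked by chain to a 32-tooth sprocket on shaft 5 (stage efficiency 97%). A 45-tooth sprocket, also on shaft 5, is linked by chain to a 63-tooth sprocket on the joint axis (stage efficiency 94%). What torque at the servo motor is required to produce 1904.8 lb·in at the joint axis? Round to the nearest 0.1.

Overall ratio R = 2.4348 × 2.175 × 3.7857 × 0.51613 × 1.4 = 14.486; overall efficiency η = 0.94 × 0.96 × 0.97 × 0.97 × 0.94 = 0.7981.
Input torque = output torque / (R × η) = 1904.8 / (14.486 × 0.7981) = 164.75 lb·in.

164.7 lb·in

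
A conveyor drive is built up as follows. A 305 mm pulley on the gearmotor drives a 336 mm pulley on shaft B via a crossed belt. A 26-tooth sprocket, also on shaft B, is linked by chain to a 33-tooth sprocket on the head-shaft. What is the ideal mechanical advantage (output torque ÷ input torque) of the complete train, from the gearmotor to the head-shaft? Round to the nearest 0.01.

Each stage contributes driven/driver: belt 336/305 = 1.1016, chain 33/26 = 1.2692.
Overall: 1.1016 × 1.2692 = 1.3982.

1.40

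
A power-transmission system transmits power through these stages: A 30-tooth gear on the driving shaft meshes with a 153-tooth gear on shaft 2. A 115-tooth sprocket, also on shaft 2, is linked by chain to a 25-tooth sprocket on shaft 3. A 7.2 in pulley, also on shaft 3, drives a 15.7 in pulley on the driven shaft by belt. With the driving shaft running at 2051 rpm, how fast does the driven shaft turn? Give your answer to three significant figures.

848 rpm

gear mesh 153/30 = 5.1 → 2051/5.1 = 402.16 rpm
chain 25/115 = 0.21739 → 402.16/0.21739 = 1849.9 rpm
belt 15.7/7.2 = 2.1806 → 1849.9/2.1806 = 848.37 rpm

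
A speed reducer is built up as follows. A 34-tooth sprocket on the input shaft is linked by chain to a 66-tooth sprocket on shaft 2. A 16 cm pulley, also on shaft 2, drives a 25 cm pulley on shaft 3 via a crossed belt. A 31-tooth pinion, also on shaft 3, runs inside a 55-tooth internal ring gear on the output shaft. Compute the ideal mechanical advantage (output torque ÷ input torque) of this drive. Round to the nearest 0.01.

5.38

Each stage contributes driven/driver: chain 66/34 = 1.9412, belt 25/16 = 1.5625, internal gear 55/31 = 1.7742.
Overall: 1.9412 × 1.5625 × 1.7742 = 5.3813.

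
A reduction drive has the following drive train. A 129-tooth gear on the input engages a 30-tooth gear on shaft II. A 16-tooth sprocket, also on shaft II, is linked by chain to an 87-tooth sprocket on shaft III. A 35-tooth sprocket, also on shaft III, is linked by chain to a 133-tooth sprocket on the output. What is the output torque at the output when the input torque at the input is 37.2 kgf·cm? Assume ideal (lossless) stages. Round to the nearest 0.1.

178.8 kgf·cm

gear mesh 30/129 = 0.23256 → τ = 37.2·0.23256 = 8.6512 kgf·cm
chain 87/16 = 5.4375 → τ = 8.6512·5.4375 = 47.041 kgf·cm
chain 133/35 = 3.8 → τ = 47.041·3.8 = 178.75 kgf·cm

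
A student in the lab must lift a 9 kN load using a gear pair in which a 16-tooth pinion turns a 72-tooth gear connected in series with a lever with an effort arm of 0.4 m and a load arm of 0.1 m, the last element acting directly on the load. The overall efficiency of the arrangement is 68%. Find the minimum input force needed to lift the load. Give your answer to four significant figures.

0.7353 kN

Gear pair MA = 72/16 = 4.5.
Lever MA = effort arm / load arm = 0.4/0.1 = 4.
Combined ideal MA = 4.5 × 4 = 18.
Actual MA = 18 × 0.68 = 12.24.
Effort = load / actual MA = 9 / 12.24 = 0.73529 kN.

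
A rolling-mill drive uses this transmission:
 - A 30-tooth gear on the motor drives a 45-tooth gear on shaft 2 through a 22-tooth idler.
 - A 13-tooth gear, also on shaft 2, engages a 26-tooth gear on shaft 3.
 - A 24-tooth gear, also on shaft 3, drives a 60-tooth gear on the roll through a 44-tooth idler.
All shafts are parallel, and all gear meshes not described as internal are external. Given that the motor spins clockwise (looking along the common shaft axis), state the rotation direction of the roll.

counterclockwise

the motor → shaft 2: driver → idler → driven is 2 external meshes, 2 reversals → CW.
shaft 2 → shaft 3: external mesh, 1 reversal → CCW.
shaft 3 → the roll: driver → idler → driven is 2 external meshes, 2 reversals → CCW.
5 reversals in total — an odd number — so the roll turns opposite to the motor.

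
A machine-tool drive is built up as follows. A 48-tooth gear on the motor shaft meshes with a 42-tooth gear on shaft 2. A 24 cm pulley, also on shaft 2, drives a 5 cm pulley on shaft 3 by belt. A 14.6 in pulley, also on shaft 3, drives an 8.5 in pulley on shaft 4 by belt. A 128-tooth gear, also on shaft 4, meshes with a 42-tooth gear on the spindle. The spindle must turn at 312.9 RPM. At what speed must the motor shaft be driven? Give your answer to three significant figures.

10.9 RPM

Overall ratio R = 0.875 × 0.20833 × 0.58219 × 0.32812 = 0.034823.
Required input speed = output speed × R = 312.9 × 0.034823 = 10.896 RPM.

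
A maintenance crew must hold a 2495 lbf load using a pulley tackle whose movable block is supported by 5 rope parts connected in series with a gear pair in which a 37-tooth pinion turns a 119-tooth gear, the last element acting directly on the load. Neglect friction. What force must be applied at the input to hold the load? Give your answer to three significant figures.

155 lbf

Block-and-tackle MA = number of supporting rope parts = 5.
Gear pair MA = 119/37 = 3.2162.
Combined ideal MA = 5 × 3.2162 = 16.081.
Effort = load / MA = 2495 / 16.081 = 155.15 lbf.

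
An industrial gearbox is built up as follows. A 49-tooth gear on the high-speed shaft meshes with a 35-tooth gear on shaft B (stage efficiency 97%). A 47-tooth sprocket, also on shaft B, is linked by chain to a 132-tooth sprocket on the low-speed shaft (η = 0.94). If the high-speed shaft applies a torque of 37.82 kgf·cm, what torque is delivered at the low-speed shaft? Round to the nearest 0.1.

Gear mesh: ratio = 35/49 = 0.71429; torque at shaft B = 37.82 × 0.71429 × 0.97 = 26.204 kgf·cm.
Chain: ratio = 132/47 = 2.8085; torque at the low-speed shaft = 26.204 × 2.8085 × 0.94 = 69.178 kgf·cm.

69.2 kgf·cm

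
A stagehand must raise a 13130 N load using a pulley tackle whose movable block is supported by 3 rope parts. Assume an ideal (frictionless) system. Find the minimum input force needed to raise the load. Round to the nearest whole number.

4377 N

Block-and-tackle MA = number of supporting rope parts = 3.
Effort = load / MA = 13130 / 3 = 4376.7 N.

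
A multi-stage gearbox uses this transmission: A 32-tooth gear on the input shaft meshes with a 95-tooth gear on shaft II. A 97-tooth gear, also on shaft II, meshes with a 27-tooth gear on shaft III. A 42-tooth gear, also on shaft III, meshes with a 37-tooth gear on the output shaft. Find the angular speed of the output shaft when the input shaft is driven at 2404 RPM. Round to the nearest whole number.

3302 RPM

the input shaft → shaft II (gear mesh, 95/32): 2404 ÷ 2.9688 = 809.77 RPM
shaft II → shaft III (gear mesh, 27/97): 809.77 ÷ 0.27835 = 2909.2 RPM
shaft III → the output shaft (gear mesh, 37/42): 2909.2 ÷ 0.88095 = 3302.3 RPM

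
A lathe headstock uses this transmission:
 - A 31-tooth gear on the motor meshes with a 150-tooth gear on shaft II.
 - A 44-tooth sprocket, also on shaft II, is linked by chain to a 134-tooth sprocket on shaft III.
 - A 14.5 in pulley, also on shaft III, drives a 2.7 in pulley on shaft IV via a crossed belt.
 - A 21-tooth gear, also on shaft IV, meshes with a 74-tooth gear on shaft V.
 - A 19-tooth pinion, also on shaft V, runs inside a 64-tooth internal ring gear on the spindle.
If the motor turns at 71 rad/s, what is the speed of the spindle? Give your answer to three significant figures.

Gear mesh: ratio = 150/31 = 4.8387, so shaft II turns at 71 / 4.8387 = 14.673 rad/s.
Chain: ratio = 134/44 = 3.0455, so shaft III turns at 14.673 / 3.0455 = 4.8181 rad/s.
Belt: ratio = 2.7/14.5 = 0.18621, so shaft IV turns at 4.8181 / 0.18621 = 25.875 rad/s.
Gear mesh: ratio = 74/21 = 3.5238, so shaft V turns at 25.875 / 3.5238 = 7.3429 rad/s.
Internal gear: ratio = 64/19 = 3.3684, so the spindle turns at 7.3429 / 3.3684 = 2.1799 rad/s.

2.18 rad/s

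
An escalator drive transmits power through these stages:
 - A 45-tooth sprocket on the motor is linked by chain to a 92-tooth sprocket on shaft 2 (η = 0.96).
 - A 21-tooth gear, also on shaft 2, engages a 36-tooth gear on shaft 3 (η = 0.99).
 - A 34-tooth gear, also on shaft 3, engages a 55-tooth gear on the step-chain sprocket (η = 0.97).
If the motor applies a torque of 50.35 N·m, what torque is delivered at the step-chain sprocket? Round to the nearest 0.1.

chain 92/45 = 2.0444 → τ = 50.35·2.0444·0.96 = 98.82 N·m
gear mesh 36/21 = 1.7143 → τ = 98.82·1.7143·0.99 = 167.71 N·m
gear mesh 55/34 = 1.6176 → τ = 167.71·1.6176·0.97 = 263.16 N·m

263.2 N·m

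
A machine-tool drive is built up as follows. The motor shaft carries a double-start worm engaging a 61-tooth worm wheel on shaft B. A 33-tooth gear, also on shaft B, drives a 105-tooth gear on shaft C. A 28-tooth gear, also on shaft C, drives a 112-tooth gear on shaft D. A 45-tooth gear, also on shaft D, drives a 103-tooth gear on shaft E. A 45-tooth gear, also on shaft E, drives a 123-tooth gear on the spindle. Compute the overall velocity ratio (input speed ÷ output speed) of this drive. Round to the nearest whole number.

2429

Each stage contributes driven/driver: worm 61/2 = 30.5, gear mesh 105/33 = 3.1818, gear mesh 112/28 = 4, gear mesh 103/45 = 2.2889, gear mesh 123/45 = 2.7333.
Overall: 30.5 × 3.1818 × 4 × 2.2889 × 2.7333 = 2428.6.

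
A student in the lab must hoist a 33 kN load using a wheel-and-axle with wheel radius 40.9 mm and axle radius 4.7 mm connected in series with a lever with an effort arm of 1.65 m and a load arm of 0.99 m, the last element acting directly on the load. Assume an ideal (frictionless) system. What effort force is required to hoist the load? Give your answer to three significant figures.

2.28 kN

Wheel-and-axle MA = R/r = 40.9/4.7 = 8.7021.
Lever MA = effort arm / load arm = 1.65/0.99 = 1.6667.
Combined ideal MA = 8.7021 × 1.6667 = 14.504.
Effort = load / MA = 33 / 14.504 = 2.2753 kN.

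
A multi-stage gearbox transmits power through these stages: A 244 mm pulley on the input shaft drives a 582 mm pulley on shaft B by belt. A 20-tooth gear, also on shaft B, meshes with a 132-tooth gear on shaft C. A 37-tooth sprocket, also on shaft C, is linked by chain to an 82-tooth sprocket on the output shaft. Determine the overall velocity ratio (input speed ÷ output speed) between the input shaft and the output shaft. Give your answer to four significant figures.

34.89

Each stage contributes driven/driver: belt 582/244 = 2.3852, gear mesh 132/20 = 6.6, chain 82/37 = 2.2162.
Overall: 2.3852 × 6.6 × 2.2162 = 34.889.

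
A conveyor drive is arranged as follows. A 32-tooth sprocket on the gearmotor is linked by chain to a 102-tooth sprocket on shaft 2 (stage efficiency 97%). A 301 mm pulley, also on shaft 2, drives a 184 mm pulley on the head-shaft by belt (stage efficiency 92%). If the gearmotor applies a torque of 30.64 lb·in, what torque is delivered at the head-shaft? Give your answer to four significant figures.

Chain: ratio = 102/32 = 3.1875; torque at shaft 2 = 30.64 × 3.1875 × 0.97 = 94.735 lb·in.
Belt: ratio = 184/301 = 0.6113; torque at the head-shaft = 94.735 × 0.6113 × 0.92 = 53.278 lb·in.

53.28 lb·in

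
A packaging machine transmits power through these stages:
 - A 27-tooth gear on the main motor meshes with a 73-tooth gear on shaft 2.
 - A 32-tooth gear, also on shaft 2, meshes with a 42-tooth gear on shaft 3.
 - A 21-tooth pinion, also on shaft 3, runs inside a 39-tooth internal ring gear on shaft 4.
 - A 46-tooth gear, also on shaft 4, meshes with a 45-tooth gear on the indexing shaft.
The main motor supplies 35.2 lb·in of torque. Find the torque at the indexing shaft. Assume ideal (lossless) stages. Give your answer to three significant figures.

Gear mesh: ratio = 73/27 = 2.7037; torque at shaft 2 = 35.2 × 2.7037 = 95.17 lb·in.
Gear mesh: ratio = 42/32 = 1.3125; torque at shaft 3 = 95.17 × 1.3125 = 124.91 lb·in.
Internal gear: ratio = 39/21 = 1.8571; torque at shaft 4 = 124.91 × 1.8571 = 231.98 lb·in.
Gear mesh: ratio = 45/46 = 0.97826; torque at the indexing shaft = 231.98 × 0.97826 = 226.93 lb·in.

227 lb·in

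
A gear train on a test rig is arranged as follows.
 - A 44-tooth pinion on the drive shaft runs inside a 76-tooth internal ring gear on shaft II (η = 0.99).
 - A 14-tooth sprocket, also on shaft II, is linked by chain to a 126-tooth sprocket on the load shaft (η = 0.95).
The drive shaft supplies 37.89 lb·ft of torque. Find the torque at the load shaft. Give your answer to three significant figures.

554 lb·ft

Internal gear: ratio = 76/44 = 1.7273; torque at shaft II = 37.89 × 1.7273 × 0.99 = 64.792 lb·ft.
Chain: ratio = 126/14 = 9; torque at the load shaft = 64.792 × 9 × 0.95 = 553.97 lb·ft.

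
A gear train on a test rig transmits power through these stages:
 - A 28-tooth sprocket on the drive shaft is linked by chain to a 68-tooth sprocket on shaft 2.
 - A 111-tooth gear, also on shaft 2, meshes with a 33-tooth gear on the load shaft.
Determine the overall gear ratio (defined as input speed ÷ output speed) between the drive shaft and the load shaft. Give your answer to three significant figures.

Each stage contributes driven/driver: chain 68/28 = 2.4286, gear mesh 33/111 = 0.2973.
Overall: 2.4286 × 0.2973 = 0.72201.

0.722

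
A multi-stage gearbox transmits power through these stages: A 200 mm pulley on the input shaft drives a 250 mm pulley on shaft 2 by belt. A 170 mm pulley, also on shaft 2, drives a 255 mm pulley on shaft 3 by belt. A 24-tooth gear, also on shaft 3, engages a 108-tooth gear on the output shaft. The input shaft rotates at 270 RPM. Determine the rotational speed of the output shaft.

the input shaft → shaft 2 (belt, 250/200): 270 ÷ 1.25 = 216 RPM
shaft 2 → shaft 3 (belt, 255/170): 216 ÷ 1.5 = 144 RPM
shaft 3 → the output shaft (gear mesh, 108/24): 144 ÷ 4.5 = 32 RPM

32 RPM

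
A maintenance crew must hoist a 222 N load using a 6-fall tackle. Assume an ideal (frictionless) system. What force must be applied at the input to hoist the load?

37 N

Block-and-tackle MA = number of supporting rope parts = 6.
Effort = load / MA = 222 / 6 = 37 N.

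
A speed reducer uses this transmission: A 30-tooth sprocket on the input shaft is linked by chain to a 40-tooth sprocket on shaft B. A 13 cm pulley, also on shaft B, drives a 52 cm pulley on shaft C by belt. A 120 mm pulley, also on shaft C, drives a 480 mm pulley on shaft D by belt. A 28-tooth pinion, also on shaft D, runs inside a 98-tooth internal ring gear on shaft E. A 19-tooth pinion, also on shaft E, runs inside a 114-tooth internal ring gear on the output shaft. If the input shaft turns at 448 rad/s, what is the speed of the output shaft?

1 rad/s

chain 40/30 = 1.3333 → 448/1.3333 = 336 rad/s
belt 52/13 = 4 → 336/4 = 84 rad/s
belt 480/120 = 4 → 84/4 = 21 rad/s
internal gear 98/28 = 3.5 → 21/3.5 = 6 rad/s
internal gear 114/19 = 6 → 6/6 = 1 rad/s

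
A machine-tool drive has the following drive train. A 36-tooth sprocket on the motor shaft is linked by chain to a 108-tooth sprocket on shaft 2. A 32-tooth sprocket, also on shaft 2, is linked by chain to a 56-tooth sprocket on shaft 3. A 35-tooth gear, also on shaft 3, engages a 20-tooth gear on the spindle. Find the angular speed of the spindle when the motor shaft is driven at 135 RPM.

45 RPM

Chain: ratio = 108/36 = 3, so shaft 2 turns at 135 / 3 = 45 RPM.
Chain: ratio = 56/32 = 1.75, so shaft 3 turns at 45 / 1.75 = 25.714 RPM.
Gear mesh: ratio = 20/35 = 0.57143, so the spindle turns at 25.714 / 0.57143 = 45 RPM.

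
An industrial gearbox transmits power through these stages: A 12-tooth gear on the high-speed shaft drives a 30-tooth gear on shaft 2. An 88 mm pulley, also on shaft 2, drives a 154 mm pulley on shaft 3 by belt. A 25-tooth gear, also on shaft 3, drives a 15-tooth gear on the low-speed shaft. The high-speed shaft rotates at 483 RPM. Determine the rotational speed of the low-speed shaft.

184 RPM

the high-speed shaft → shaft 2 (gear mesh, 30/12): 483 ÷ 2.5 = 193.2 RPM
shaft 2 → shaft 3 (belt, 154/88): 193.2 ÷ 1.75 = 110.4 RPM
shaft 3 → the low-speed shaft (gear mesh, 15/25): 110.4 ÷ 0.6 = 184 RPM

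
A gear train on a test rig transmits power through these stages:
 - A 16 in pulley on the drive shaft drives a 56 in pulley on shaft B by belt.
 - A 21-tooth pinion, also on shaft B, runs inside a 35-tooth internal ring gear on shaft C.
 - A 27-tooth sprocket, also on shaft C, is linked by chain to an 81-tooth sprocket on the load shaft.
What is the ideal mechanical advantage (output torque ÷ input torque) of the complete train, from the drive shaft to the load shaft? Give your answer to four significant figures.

Each stage contributes driven/driver: belt 56/16 = 3.5, internal gear 35/21 = 1.6667, chain 81/27 = 3.
Overall: 3.5 × 1.6667 × 3 = 17.5.

17.50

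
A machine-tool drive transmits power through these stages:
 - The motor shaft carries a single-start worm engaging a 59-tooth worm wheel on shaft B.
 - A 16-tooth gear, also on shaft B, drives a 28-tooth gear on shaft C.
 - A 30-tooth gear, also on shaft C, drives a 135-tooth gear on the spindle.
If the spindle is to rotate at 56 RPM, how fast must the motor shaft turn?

Overall ratio R = 59 × 1.75 × 4.5 = 464.62.
Required input speed = output speed × R = 56 × 464.62 = 26019 RPM.

26019 RPM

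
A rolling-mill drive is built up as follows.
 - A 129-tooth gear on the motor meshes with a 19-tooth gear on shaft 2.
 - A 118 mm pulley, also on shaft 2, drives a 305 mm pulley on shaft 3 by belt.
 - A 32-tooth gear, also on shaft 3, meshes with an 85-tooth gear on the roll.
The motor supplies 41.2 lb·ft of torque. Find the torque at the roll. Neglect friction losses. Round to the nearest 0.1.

gear mesh 19/129 = 0.14729 → τ = 41.2·0.14729 = 6.0682 lb·ft
belt 305/118 = 2.5847 → τ = 6.0682·2.5847 = 15.685 lb·ft
gear mesh 85/32 = 2.6562 → τ = 15.685·2.6562 = 41.663 lb·ft

41.7 lb·ft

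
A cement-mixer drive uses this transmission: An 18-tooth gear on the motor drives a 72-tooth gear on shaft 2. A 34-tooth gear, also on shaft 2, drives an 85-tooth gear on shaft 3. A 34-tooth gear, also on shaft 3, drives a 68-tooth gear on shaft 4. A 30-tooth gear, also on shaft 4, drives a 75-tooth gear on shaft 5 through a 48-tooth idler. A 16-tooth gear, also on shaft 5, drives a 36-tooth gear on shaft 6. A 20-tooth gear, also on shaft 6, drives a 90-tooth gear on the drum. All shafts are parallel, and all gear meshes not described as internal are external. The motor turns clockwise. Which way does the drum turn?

the motor → shaft 2: external mesh, 1 reversal → CCW.
shaft 2 → shaft 3: external mesh, 1 reversal → CW.
shaft 3 → shaft 4: external mesh, 1 reversal → CCW.
shaft 4 → shaft 5: driver → idler → driven is 2 external meshes, 2 reversals → CCW.
shaft 5 → shaft 6: external mesh, 1 reversal → CW.
shaft 6 → the drum: external mesh, 1 reversal → CCW.
7 reversals in total — an odd number — so the drum turns opposite to the motor.

counterclockwise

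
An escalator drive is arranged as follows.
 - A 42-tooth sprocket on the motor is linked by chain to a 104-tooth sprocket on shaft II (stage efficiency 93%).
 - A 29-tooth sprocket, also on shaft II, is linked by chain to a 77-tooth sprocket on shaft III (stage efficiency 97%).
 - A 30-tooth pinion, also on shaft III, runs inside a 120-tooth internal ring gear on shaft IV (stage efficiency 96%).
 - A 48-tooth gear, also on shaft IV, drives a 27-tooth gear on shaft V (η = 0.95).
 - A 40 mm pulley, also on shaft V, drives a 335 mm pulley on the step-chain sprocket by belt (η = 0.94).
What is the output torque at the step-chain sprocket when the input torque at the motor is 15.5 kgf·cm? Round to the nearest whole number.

chain 104/42 = 2.4762 → τ = 15.5·2.4762·0.93 = 35.694 kgf·cm
chain 77/29 = 2.6552 → τ = 35.694·2.6552·0.97 = 91.931 kgf·cm
internal gear 120/30 = 4 → τ = 91.931·4·0.96 = 353.02 kgf·cm
gear mesh 27/48 = 0.5625 → τ = 353.02·0.5625·0.95 = 188.64 kgf·cm
belt 335/40 = 8.375 → τ = 188.64·8.375·0.94 = 1485.1 kgf·cm

1485 kgf·cm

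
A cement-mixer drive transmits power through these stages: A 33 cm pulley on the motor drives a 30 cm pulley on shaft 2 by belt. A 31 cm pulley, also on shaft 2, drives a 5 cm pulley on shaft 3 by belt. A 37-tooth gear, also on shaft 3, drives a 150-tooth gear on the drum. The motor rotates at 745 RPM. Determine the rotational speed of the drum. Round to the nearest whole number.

1253 RPM

belt 30/33 = 0.90909 → 745/0.90909 = 819.5 RPM
belt 5/31 = 0.16129 → 819.5/0.16129 = 5080.9 RPM
gear mesh 150/37 = 4.0541 → 5080.9/4.0541 = 1253.3 RPM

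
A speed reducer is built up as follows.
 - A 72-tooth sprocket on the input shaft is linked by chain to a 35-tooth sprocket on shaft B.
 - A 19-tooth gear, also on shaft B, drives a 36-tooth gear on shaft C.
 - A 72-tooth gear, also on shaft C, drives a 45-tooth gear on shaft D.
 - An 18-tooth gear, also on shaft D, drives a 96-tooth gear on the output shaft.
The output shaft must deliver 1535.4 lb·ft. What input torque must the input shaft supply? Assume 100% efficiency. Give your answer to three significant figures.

500 lb·ft

Overall ratio R = 0.48611 × 1.8947 × 0.625 × 5.3333 = 3.0702.
Input torque = output torque / R = 1535.4 / 3.0702 = 500.1 lb·ft.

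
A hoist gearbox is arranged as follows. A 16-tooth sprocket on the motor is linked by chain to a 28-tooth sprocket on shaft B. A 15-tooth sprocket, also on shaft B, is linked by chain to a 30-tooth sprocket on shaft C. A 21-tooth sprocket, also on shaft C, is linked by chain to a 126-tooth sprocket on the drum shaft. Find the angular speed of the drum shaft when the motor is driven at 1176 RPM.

56 RPM

chain 28/16 = 1.75 → 1176/1.75 = 672 RPM
chain 30/15 = 2 → 672/2 = 336 RPM
chain 126/21 = 6 → 336/6 = 56 RPM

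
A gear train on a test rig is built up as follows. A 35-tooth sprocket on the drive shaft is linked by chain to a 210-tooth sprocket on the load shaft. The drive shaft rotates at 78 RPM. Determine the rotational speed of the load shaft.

13 RPM

the drive shaft → the load shaft (chain, 210/35): 78 ÷ 6 = 13 RPM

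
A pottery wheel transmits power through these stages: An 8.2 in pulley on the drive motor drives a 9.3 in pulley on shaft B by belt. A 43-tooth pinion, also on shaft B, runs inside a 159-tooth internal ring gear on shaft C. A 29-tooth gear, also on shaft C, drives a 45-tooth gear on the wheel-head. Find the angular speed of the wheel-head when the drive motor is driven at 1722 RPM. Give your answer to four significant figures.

264.6 RPM

the drive motor → shaft B (belt, 9.3/8.2): 1722 ÷ 1.1341 = 1518.3 RPM
shaft B → shaft C (internal gear, 159/43): 1518.3 ÷ 3.6977 = 410.62 RPM
shaft C → the wheel-head (gear mesh, 45/29): 410.62 ÷ 1.5517 = 264.62 RPM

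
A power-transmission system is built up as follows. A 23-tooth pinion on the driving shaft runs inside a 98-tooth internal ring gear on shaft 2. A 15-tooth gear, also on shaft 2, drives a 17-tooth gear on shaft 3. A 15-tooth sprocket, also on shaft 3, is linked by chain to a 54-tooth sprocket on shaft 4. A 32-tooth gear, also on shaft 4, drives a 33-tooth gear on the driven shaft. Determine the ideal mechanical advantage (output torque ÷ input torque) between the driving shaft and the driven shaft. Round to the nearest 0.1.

17.9

Each stage contributes driven/driver: internal gear 98/23 = 4.2609, gear mesh 17/15 = 1.1333, chain 54/15 = 3.6, gear mesh 33/32 = 1.0312.
Overall: 4.2609 × 1.1333 × 3.6 × 1.0312 = 17.928.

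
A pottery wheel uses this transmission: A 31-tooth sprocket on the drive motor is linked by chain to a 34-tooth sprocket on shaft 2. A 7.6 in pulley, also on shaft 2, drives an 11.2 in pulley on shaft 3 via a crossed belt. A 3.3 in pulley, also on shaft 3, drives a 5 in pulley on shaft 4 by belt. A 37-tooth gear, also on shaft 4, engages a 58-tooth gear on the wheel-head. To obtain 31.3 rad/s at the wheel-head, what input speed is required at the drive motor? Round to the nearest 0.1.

120.2 rad/s

Overall ratio R = 1.0968 × 1.4737 × 1.5152 × 1.5676 = 3.8389.
Required input speed = output speed × R = 31.3 × 3.8389 = 120.16 rad/s.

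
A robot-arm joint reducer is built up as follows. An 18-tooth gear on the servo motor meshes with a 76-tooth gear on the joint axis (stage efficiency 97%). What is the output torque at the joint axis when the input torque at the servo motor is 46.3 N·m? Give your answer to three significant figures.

190 N·m

gear mesh 76/18 = 4.2222 → τ = 46.3·4.2222·0.97 = 189.62 N·m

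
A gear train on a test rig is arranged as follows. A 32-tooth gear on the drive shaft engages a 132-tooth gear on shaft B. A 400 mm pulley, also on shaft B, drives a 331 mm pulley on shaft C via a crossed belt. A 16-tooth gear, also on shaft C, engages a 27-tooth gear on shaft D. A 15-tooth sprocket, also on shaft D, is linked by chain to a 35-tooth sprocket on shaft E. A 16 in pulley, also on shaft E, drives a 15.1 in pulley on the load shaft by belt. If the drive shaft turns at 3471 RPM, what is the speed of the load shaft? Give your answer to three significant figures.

the drive shaft → shaft B (gear mesh, 132/32): 3471 ÷ 4.125 = 841.45 RPM
shaft B → shaft C (belt, 331/400): 841.45 ÷ 0.8275 = 1016.9 RPM
shaft C → shaft D (gear mesh, 27/16): 1016.9 ÷ 1.6875 = 602.59 RPM
shaft D → shaft E (chain, 35/15): 602.59 ÷ 2.3333 = 258.25 RPM
shaft E → the load shaft (belt, 15.1/16): 258.25 ÷ 0.94375 = 273.64 RPM

274 RPM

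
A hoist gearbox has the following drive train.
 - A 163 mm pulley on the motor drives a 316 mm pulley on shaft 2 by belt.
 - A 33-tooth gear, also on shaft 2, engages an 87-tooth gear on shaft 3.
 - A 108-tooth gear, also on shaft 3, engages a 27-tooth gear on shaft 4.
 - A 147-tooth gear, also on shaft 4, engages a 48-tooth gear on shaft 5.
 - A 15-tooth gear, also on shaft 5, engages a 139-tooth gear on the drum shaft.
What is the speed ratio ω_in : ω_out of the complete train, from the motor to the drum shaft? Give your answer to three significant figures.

3.87

Each stage contributes driven/driver: belt 316/163 = 1.9387, gear mesh 87/33 = 2.6364, gear mesh 27/108 = 0.25, gear mesh 48/147 = 0.32653, gear mesh 139/15 = 9.2667.
Overall: 1.9387 × 2.6364 × 0.25 × 0.32653 × 9.2667 = 3.8663.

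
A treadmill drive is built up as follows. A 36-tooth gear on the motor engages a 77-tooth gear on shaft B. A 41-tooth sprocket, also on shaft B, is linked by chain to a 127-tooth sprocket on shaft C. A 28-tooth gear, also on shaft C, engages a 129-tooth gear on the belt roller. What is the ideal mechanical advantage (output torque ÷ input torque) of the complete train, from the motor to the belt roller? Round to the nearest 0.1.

30.5

Each stage contributes driven/driver: gear mesh 77/36 = 2.1389, chain 127/41 = 3.0976, gear mesh 129/28 = 4.6071.
Overall: 2.1389 × 3.0976 × 4.6071 = 30.524.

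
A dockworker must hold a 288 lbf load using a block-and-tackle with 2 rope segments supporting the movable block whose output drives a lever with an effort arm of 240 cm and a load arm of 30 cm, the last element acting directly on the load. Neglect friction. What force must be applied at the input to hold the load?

18 lbf

Block-and-tackle MA = number of supporting rope parts = 2.
Lever MA = effort arm / load arm = 240/30 = 8.
Combined ideal MA = 2 × 8 = 16.
Effort = load / MA = 288 / 16 = 18 lbf.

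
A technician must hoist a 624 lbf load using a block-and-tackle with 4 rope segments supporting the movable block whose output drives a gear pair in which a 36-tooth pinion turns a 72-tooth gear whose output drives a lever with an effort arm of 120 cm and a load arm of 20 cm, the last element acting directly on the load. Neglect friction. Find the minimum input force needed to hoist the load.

Block-and-tackle MA = number of supporting rope parts = 4.
Gear pair MA = 72/36 = 2.
Lever MA = effort arm / load arm = 120/20 = 6.
Combined ideal MA = 4 × 2 × 6 = 48.
Effort = load / MA = 624 / 48 = 13 lbf.

13 lbf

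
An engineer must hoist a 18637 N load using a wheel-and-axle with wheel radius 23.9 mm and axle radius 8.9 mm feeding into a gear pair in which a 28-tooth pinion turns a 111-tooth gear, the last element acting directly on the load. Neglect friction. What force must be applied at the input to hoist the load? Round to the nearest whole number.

1751 N

Wheel-and-axle MA = R/r = 23.9/8.9 = 2.6854.
Gear pair MA = 111/28 = 3.9643.
Combined ideal MA = 2.6854 × 3.9643 = 10.646.
Effort = load / MA = 18637 / 10.646 = 1750.7 N.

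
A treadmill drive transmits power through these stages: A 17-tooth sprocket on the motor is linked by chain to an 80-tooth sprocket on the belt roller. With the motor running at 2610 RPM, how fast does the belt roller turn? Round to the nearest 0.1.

554.6 RPM

chain 80/17 = 4.7059 → 2610/4.7059 = 554.62 RPM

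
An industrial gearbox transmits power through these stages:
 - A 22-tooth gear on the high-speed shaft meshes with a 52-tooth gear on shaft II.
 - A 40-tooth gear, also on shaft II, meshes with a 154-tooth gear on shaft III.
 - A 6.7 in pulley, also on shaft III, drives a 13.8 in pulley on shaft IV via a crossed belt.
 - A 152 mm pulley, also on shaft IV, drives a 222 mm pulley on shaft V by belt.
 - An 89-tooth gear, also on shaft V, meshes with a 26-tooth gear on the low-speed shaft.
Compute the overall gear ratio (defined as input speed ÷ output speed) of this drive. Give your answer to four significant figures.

Each stage contributes driven/driver: gear mesh 52/22 = 2.3636, gear mesh 154/40 = 3.85, belt 13.8/6.7 = 2.0597, belt 222/152 = 1.4605, gear mesh 26/89 = 0.29213.
Overall: 2.3636 × 3.85 × 2.0597 × 1.4605 × 0.29213 = 7.9972.

7.997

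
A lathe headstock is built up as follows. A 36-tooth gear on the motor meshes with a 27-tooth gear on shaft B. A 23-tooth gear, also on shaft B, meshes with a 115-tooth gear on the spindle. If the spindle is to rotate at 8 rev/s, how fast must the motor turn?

Overall ratio R = 0.75 × 5 = 3.75.
Required input speed = output speed × R = 8 × 3.75 = 30 rev/s.

30 rev/s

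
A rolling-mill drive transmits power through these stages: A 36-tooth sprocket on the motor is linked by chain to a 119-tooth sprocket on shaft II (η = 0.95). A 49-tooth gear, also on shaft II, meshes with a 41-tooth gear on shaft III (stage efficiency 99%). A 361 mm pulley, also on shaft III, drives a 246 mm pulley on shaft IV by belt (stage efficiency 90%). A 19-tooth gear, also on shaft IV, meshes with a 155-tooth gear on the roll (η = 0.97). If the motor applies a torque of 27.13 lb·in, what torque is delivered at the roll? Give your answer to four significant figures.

342.5 lb·in

After the chain (119/36): 27.13 × 3.3056 × 0.95 = 85.196 lb·in
After the gear mesh (41/49): 85.196 × 0.83673 × 0.99 = 70.573 lb·in
After the belt (246/361): 70.573 × 0.68144 × 0.90 = 43.282 lb·in
After the gear mesh (155/19): 43.282 × 8.1579 × 0.97 = 342.5 lb·in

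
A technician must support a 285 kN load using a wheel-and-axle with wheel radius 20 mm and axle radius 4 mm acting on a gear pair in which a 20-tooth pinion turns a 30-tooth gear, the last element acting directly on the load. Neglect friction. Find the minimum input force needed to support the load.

Wheel-and-axle MA = R/r = 20/4 = 5.
Gear pair MA = 30/20 = 1.5.
Combined ideal MA = 5 × 1.5 = 7.5.
Effort = load / MA = 285 / 7.5 = 38 kN.

38 kN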